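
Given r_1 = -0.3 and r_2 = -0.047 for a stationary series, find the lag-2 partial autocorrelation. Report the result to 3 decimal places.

φ_{22} = (r_2 − r_1²) / (1 − r_1²)
r_1² = (-0.3)² = 0.09
Numerator = -0.047 − 0.0900 = -0.1370; denominator = 1 − 0.0900 = 0.9100
φ_{22} = -0.1370 / 0.9100 = -0.151

-0.151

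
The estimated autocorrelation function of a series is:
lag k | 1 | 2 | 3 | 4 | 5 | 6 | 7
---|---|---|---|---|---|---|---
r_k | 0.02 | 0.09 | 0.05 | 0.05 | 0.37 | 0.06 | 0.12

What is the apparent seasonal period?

5

The largest autocorrelation is r_5 = 0.37; the remaining lags stay at or below 0.12.
The dominant spike at lag 5 indicates a seasonal period of 5.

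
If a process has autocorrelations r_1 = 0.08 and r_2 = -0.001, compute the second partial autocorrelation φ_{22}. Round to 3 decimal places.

φ_{22} = (r_2 − r_1²) / (1 − r_1²)
r_1² = (0.08)² = 0.0064
Numerator = -0.001 − 0.0064 = -0.0074; denominator = 1 − 0.0064 = 0.9936
φ_{22} = -0.0074 / 0.9936 = -0.007

-0.007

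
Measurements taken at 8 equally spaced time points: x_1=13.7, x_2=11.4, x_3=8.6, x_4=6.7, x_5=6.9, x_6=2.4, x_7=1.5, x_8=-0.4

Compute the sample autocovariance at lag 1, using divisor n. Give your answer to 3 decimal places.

12.398

Mean x̄ = (13.7 + 11.4 + 8.6 + 6.7 + 6.9 + 2.4 + 1.5 − 0.4)/8 = 6.3500
Σ_{t=1}^{7}(x_t−x̄)(x_{t+1}−x̄) = 99.1825
γ_1 = 99.1825 / 8 = 12.398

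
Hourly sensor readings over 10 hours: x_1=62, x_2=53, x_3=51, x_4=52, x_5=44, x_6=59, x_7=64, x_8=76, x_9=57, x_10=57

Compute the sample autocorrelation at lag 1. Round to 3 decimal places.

Mean x̄ = (62 + 53 + 51 + 52 + 44 + 59 + 64 + 76 + 57 + 57)/10 = 57.5000
Numerator Σ_{t=1}^{9}(x_t−x̄)(x_{t+1}−x̄) = 219.7500
Denominator Σ(x_t−x̄)² = 682.5000
r_1 = 219.7500 / 682.5000 = 0.322

0.322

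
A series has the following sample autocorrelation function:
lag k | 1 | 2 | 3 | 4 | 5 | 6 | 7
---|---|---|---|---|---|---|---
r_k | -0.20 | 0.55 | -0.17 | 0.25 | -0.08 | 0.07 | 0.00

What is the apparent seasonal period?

2

The largest autocorrelation is r_2 = 0.55, with a weaker echo at lag 4 (0.25); the remaining lags stay at or below 0.07.
The dominant spike at lag 2 indicates a seasonal period of 2.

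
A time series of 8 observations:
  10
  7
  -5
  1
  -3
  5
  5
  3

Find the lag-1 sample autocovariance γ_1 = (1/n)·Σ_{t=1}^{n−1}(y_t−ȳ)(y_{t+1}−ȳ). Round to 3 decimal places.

Mean ȳ = (10 + 7 − 5 + 1 − 3 + 5 + 5 + 3)/8 = 2.8750
Deviations: 7.1250, 4.1250, -7.8750, -1.8750, -5.8750, 2.1250, 2.1250, 0.1250
Σ_{t=1}^{7}(y_t−ȳ)(y_{t+1}−ȳ) = 14.9844
γ_1 = 14.9844 / 8 = 1.873

1.873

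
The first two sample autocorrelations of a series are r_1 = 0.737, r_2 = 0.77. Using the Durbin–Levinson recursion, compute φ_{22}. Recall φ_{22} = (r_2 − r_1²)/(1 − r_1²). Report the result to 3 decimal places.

0.497

φ_{22} = (r_2 − r_1²) / (1 − r_1²)
r_1² = (0.737)² = 0.543169
Numerator = 0.77 − 0.5432 = 0.2268; denominator = 1 − 0.5432 = 0.4568
φ_{22} = 0.2268 / 0.4568 = 0.497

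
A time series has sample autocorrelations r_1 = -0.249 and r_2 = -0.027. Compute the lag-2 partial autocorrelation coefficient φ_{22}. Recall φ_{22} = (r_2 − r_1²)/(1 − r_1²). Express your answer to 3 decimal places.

-0.095

φ_{22} = (r_2 − r_1²) / (1 − r_1²)
r_1² = (-0.249)² = 0.062001
Numerator = -0.027 − 0.0620 = -0.0890; denominator = 1 − 0.0620 = 0.9380
φ_{22} = -0.0890 / 0.9380 = -0.095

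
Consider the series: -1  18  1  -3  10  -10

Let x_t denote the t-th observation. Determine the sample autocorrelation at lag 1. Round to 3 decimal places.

-0.411

Mean x̄ = (-1 + 18 + 1 − 3 + 10 − 10)/6 = 2.5000
Deviations from mean: -3.5000, 15.5000, -1.5000, -5.5000, 7.5000, -12.5000
Numerator Σ_{t=1}^{5}(x_t−x̄)(x_{t+1}−x̄) = -204.2500
Denominator Σ(x_t−x̄)² = 497.5000
r_1 = -204.2500 / 497.5000 = -0.411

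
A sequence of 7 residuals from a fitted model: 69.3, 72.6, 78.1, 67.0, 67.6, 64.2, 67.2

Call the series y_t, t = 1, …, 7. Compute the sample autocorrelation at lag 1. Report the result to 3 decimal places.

Mean ȳ = (69.3 + 72.6 + 78.1 + 67.0 + 67.6 + 64.2 + 67.2)/7 = 69.4286
Deviations from mean: -0.1286, 3.1714, 8.6714, -2.4286, -1.8286, -5.2286, -2.2286
Numerator Σ_{t=1}^{6}(y_t−ȳ)(y_{t+1}−ȳ) = 31.6878
Denominator Σ(y_t−ȳ)² = 126.8143
r_1 = 31.6878 / 126.8143 = 0.250

0.250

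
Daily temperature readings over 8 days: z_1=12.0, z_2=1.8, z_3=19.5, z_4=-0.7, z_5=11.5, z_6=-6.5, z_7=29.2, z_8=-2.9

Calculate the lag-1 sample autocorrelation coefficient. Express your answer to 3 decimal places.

Mean z̄ = (12.0 + 1.8 + 19.5 − 0.7 + 11.5 − 6.5 + 29.2 − 2.9)/8 = 7.9875
Deviations from mean: 4.0125, -6.1875, 11.5125, -8.6875, 3.5125, -14.4875, 21.2125, -10.8875
Σ(z_t−z̄)(z_{t+1}−z̄) = (-24.8273) + (-71.2336) + (-100.0148) + (-30.5148) + (-50.8873) + (-307.3161) + (-230.9511) = -815.7452
Denominator Σ(z_t−z̄)² = 1053.1288
r_1 = -815.7452 / 1053.1288 = -0.775

-0.775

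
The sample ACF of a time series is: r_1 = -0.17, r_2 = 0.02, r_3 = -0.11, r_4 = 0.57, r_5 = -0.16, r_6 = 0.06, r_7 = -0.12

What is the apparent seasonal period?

The largest autocorrelation is r_4 = 0.57; the remaining lags stay at or below 0.06.
The dominant spike at lag 4 indicates a seasonal period of 4.

4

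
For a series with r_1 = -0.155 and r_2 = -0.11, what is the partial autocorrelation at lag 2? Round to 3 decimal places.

-0.137

φ_{22} = (r_2 − r_1²) / (1 − r_1²)
r_1² = (-0.155)² = 0.024025
Numerator = -0.11 − 0.0240 = -0.1340; denominator = 1 − 0.0240 = 0.9760
φ_{22} = -0.1340 / 0.9760 = -0.137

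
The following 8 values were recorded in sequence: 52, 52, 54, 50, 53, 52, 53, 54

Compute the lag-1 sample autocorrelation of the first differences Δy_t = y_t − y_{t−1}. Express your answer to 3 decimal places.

-0.744

First differences Δy: 0, 2, -4, 3, -1, 1, 1
Mean of differences = 0.2857
Numerator Σ(Δy_t−Δȳ)(Δy_{t+1}−Δȳ) = -23.3673
Denominator Σ(Δy_t−Δȳ)² = 31.4286
r_1(Δy) = -23.3673 / 31.4286 = -0.744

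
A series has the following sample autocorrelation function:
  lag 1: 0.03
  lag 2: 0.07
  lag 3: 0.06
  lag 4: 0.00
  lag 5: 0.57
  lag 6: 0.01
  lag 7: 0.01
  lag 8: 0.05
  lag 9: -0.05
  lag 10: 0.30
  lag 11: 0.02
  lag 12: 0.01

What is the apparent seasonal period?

The largest autocorrelation is r_5 = 0.57, with a weaker echo at lag 10 (0.30); the remaining lags stay at or below 0.07.
The dominant spike at lag 5 indicates a seasonal period of 5.

5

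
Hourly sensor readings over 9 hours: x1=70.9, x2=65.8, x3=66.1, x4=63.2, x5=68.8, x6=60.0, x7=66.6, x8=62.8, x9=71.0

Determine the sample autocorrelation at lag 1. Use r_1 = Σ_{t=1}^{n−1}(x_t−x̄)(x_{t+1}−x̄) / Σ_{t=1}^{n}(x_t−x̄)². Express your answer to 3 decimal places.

Mean x̄ = (70.9 + 65.8 + 66.1 + 63.2 + 68.8 + 60.0 + 66.6 + 62.8 + 71.0)/9 = 66.1333
Numerator Σ_{t=1}^{8}(x_t−x̄)(x_{t+1}−x̄) = -46.2978
Denominator Σ(x_t−x̄)² = 111.1800
r_1 = -46.2978 / 111.1800 = -0.416

-0.416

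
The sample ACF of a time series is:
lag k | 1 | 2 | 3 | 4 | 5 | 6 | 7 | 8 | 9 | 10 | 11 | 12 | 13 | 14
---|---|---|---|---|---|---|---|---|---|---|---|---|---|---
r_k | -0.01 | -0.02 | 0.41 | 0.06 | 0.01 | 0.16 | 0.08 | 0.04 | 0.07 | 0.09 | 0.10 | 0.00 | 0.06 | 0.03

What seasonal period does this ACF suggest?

3

The largest autocorrelation is r_3 = 0.41, with a weaker echo at lag 6 (0.16); the remaining lags stay at or below 0.10.
The dominant spike at lag 3 indicates a seasonal period of 3.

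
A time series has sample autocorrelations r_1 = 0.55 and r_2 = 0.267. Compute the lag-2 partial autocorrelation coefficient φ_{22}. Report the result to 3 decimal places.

φ_{22} = (r_2 − r_1²) / (1 − r_1²)
r_1² = (0.55)² = 0.3025
Numerator = 0.267 − 0.3025 = -0.0355; denominator = 1 − 0.3025 = 0.6975
φ_{22} = -0.0355 / 0.6975 = -0.051

-0.051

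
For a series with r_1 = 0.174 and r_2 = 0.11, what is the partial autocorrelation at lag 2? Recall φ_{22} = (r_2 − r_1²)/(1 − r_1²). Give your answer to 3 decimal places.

0.082

φ_{22} = (r_2 − r_1²) / (1 − r_1²)
r_1² = (0.174)² = 0.030276
Numerator = 0.11 − 0.0303 = 0.0797; denominator = 1 − 0.0303 = 0.9697
φ_{22} = 0.0797 / 0.9697 = 0.082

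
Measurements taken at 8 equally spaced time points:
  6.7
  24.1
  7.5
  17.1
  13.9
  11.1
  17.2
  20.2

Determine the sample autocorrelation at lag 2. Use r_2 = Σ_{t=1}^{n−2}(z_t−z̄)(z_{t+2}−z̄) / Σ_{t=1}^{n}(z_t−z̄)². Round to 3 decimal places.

Mean z̄ = (6.7 + 24.1 + 7.5 + 17.1 + 13.9 + 11.1 + 17.2 + 20.2)/8 = 14.7250
Deviations from mean: -8.0250, 9.3750, -7.2250, 2.3750, -0.8250, -3.6250, 2.4750, 5.4750
Numerator Σ_{t=1}^{6}(z_t−z̄)(z_{t+2}−z̄) = 55.7088
Denominator Σ(z_t−z̄)² = 260.0550
r_2 = 55.7088 / 260.0550 = 0.214

0.214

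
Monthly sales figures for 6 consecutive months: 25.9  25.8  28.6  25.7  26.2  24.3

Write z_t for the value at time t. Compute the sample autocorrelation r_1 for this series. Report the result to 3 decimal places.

Mean z̄ = (25.9 + 25.8 + 28.6 + 25.7 + 26.2 + 24.3)/6 = 26.0833
Deviations from mean: -0.1833, -0.2833, 2.5167, -0.3833, 0.1167, -1.7833
Σ(z_t−z̄)(z_{t+1}−z̄) = (0.0519) + (-0.7131) + (-0.9647) + (-0.0447) + (-0.2081) = -1.8786
Denominator Σ(z_t−z̄)² = 9.7883
r_1 = -1.8786 / 9.7883 = -0.192

-0.192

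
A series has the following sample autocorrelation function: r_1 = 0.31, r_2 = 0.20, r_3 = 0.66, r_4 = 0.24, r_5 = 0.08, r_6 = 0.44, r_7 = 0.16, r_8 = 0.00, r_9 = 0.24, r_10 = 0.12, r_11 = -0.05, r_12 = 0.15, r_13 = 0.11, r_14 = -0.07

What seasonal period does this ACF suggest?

3

The largest autocorrelation is r_3 = 0.66, with a weaker echo at lag 6 (0.44); the remaining lags stay at or below 0.31. The elevated value at lag 1 (0.31), dropping to 0.20 at lag 2, reflects decaying short-term dependence rather than seasonality.
The dominant spike at lag 3 indicates a seasonal period of 3.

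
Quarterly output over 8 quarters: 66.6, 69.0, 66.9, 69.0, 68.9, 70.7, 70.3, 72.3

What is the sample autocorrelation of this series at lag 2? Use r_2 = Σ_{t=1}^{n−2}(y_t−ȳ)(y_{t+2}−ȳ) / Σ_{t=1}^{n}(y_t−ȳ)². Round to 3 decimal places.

Mean ȳ = (66.6 + 69.0 + 66.9 + 69.0 + 68.9 + 70.7 + 70.3 + 72.3)/8 = 69.2125
Deviations from mean: -2.6125, -0.2125, -2.3125, -0.2125, -0.3125, 1.4875, 1.0875, 3.0875
Σ(y_t−ȳ)(y_{t+2}−ȳ) = (6.0414) + (0.0452) + (0.7227) + (-0.3161) + (-0.3398) + (4.5927) = 10.7459
Denominator Σ(y_t−ȳ)² = 25.2888
r_2 = 10.7459 / 25.2888 = 0.425

0.425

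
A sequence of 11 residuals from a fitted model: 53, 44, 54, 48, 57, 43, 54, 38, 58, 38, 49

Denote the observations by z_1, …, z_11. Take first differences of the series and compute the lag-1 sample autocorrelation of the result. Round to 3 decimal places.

-0.895

First differences Δz: -9, 10, -6, 9, -14, 11, -16, 20, -20, 11
Mean of differences = -0.4000
Numerator Σ(Δz_t−Δz̄)(Δz_{t+1}−Δz̄) = -1602.5600
Denominator Σ(Δz_t−Δz̄)² = 1790.4000
r_1(Δz) = -1602.5600 / 1790.4000 = -0.895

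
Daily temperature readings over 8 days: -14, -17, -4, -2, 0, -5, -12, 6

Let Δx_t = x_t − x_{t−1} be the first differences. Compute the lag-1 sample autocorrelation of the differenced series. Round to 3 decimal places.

First differences Δx: -3, 13, 2, 2, -5, -7, 18
Mean of differences = 2.8571
Numerator Σ(Δx_t−Δx̄)(Δx_{t+1}−Δx̄) = -132.4490
Denominator Σ(Δx_t−Δx̄)² = 526.8571
r_1(Δx) = -132.4490 / 526.8571 = -0.251

-0.251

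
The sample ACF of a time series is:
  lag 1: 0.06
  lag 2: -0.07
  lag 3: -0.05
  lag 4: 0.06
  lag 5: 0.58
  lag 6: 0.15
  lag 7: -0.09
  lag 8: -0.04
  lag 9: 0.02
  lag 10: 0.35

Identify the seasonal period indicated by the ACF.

The largest autocorrelation is r_5 = 0.58, with a weaker echo at lag 10 (0.35); the remaining lags stay at or below 0.15.
The dominant spike at lag 5 indicates a seasonal period of 5.

5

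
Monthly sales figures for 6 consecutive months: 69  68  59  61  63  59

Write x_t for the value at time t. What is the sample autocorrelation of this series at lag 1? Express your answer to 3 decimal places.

Mean x̄ = (69 + 68 + 59 + 61 + 63 + 59)/6 = 63.1667
Deviations from mean: 5.8333, 4.8333, -4.1667, -2.1667, -0.1667, -4.1667
Σ(x_t−x̄)(x_{t+1}−x̄) = (28.1944) + (-20.1389) + (9.0278) + (0.3611) + (0.6944) = 18.1389
Denominator Σ(x_t−x̄)² = 96.8333
r_1 = 18.1389 / 96.8333 = 0.187

0.187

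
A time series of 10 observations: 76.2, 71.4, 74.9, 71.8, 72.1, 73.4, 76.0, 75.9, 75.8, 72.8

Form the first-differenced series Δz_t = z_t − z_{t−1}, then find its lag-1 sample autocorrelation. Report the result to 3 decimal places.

First differences Δz: -4.8, 3.5, -3.1, 0.3, 1.3, 2.6, -0.1, -0.1, -3.0
Mean of differences = -0.3778
Numerator Σ(Δz_t−Δz̄)(Δz_{t+1}−Δz̄) = -23.2405
Denominator Σ(Δz_t−Δz̄)² = 61.1756
r_1(Δz) = -23.2405 / 61.1756 = -0.380

-0.380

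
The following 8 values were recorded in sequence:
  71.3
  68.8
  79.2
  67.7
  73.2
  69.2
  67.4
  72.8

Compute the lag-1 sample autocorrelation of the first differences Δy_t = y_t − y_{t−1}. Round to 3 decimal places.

-0.717

First differences Δy: -2.5, 10.4, -11.5, 5.5, -4.0, -1.8, 5.4
Mean of differences = 0.2143
Numerator Σ(Δy_t−Δȳ)(Δy_{t+1}−Δȳ) = -233.1159
Denominator Σ(Δy_t−Δȳ)² = 324.9886
r_1(Δy) = -233.1159 / 324.9886 = -0.717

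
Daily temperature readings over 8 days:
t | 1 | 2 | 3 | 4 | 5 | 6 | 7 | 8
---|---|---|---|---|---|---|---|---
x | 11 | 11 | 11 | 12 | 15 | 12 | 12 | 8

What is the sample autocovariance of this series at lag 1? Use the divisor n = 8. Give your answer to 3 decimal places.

Mean x̄ = (11 + 11 + 11 + 12 + 15 + 12 + 12 + 8)/8 = 11.5000
Deviations: -0.5000, -0.5000, -0.5000, 0.5000, 3.5000, 0.5000, 0.5000, -3.5000
Σ_{t=1}^{7}(x_t−x̄)(x_{t+1}−x̄) = 2.2500
γ_1 = 2.2500 / 8 = 0.281

0.281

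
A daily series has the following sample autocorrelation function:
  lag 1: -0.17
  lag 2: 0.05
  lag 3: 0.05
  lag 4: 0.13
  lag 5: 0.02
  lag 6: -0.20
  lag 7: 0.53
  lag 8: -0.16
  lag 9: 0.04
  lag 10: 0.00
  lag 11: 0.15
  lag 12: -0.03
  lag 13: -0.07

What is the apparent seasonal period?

The largest autocorrelation is r_7 = 0.53; the remaining lags stay at or below 0.15.
The dominant spike at lag 7 indicates a seasonal period of 7.

7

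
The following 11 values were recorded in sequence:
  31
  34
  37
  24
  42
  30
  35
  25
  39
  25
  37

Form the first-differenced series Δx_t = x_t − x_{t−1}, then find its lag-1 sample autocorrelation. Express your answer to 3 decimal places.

-0.830

First differences Δx: 3, 3, -13, 18, -12, 5, -10, 14, -14, 12
Mean of differences = 0.6000
Numerator Σ(Δx_t−Δx̄)(Δx_{t+1}−Δx̄) = -1088.9600
Denominator Σ(Δx_t−Δx̄)² = 1312.4000
r_1(Δx) = -1088.9600 / 1312.4000 = -0.830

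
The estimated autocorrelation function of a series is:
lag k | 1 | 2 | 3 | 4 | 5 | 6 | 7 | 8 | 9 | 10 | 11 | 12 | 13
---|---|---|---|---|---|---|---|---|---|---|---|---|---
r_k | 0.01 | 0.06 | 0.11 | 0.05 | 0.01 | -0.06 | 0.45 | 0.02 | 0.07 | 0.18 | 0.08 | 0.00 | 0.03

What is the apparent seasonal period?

The largest autocorrelation is r_7 = 0.45; the remaining lags stay at or below 0.18.
The dominant spike at lag 7 indicates a seasonal period of 7.

7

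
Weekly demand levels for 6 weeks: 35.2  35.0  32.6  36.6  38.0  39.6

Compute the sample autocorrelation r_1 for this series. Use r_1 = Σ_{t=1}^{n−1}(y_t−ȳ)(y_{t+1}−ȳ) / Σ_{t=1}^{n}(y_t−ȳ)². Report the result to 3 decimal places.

Mean ȳ = (35.2 + 35.0 + 32.6 + 36.6 + 38.0 + 39.6)/6 = 36.1667
Deviations from mean: -0.9667, -1.1667, -3.5667, 0.4333, 1.8333, 3.4333
Σ(y_t−ȳ)(y_{t+1}−ȳ) = (1.1278) + (4.1611) + (-1.5456) + (0.7944) + (6.2944) = 10.8322
Denominator Σ(y_t−ȳ)² = 30.3533
r_1 = 10.8322 / 30.3533 = 0.357

0.357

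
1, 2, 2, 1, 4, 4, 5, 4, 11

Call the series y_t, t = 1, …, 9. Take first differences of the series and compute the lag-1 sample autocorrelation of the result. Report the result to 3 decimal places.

First differences Δy: 1, 0, -1, 3, 0, 1, -1, 7
Mean of differences = 1.2500
Numerator Σ(Δy_t−Δȳ)(Δy_{t+1}−Δȳ) = -15.0625
Denominator Σ(Δy_t−Δȳ)² = 49.5000
r_1(Δy) = -15.0625 / 49.5000 = -0.304

-0.304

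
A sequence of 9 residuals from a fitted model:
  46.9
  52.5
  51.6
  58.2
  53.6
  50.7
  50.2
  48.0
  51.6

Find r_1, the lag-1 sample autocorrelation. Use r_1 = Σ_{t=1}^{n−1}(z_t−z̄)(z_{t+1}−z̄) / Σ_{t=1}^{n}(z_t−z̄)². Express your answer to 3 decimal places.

Mean z̄ = (46.9 + 52.5 + 51.6 + 58.2 + 53.6 + 50.7 + 50.2 + 48.0 + 51.6)/9 = 51.4778
Numerator Σ_{t=1}^{8}(z_t−z̄)(z_{t+1}−z̄) = 13.8951
Denominator Σ(z_t−z̄)² = 86.0556
r_1 = 13.8951 / 86.0556 = 0.161

0.161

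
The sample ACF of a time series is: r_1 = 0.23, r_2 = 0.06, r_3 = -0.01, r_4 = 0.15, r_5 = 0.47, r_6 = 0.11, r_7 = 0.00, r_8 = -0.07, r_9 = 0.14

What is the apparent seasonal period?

5

The largest autocorrelation is r_5 = 0.47; the remaining lags stay at or below 0.23. The elevated value at lag 1 (0.23), dropping to 0.06 at lag 2, reflects decaying short-term dependence rather than seasonality.
The dominant spike at lag 5 indicates a seasonal period of 5.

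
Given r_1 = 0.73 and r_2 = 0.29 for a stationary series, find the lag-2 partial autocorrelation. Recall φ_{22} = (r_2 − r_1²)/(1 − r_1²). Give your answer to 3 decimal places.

-0.520

φ_{22} = (r_2 − r_1²) / (1 − r_1²)
r_1² = (0.73)² = 0.5329
Numerator = 0.29 − 0.5329 = -0.2429; denominator = 1 − 0.5329 = 0.4671
φ_{22} = -0.2429 / 0.4671 = -0.520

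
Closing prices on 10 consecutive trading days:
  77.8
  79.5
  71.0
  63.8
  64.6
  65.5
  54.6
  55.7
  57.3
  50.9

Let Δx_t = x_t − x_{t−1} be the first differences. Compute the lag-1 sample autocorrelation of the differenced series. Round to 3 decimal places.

-0.302

First differences Δx: 1.7, -8.5, -7.2, 0.8, 0.9, -10.9, 1.1, 1.6, -6.4
Mean of differences = -2.9889
Numerator Σ(Δx_t−Δx̄)(Δx_{t+1}−Δx̄) = -63.8568
Denominator Σ(Δx_t−Δx̄)² = 211.5689
r_1(Δx) = -63.8568 / 211.5689 = -0.302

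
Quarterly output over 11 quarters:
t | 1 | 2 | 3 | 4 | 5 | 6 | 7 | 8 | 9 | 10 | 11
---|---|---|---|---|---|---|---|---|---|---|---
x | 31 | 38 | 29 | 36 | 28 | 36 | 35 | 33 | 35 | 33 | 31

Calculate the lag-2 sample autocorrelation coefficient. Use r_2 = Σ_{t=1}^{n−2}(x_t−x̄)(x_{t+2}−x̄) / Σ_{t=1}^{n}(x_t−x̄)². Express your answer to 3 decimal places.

0.419

Mean x̄ = (31 + 38 + 29 + 36 + 28 + 36 + 35 + 33 + 35 + 33 + 31)/11 = 33.1818
Numerator Σ_{t=1}^{9}(x_t−x̄)(x_{t+2}−x̄) = 41.7521
Denominator Σ(x_t−x̄)² = 99.6364
r_2 = 41.7521 / 99.6364 = 0.419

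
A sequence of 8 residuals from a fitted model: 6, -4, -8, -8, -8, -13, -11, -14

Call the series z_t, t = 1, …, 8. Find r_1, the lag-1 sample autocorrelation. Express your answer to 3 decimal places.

Mean z̄ = (6 − 4 − 8 − 8 − 8 − 13 − 11 − 14)/8 = -7.5000
Σ(z_t−z̄)(z_{t+1}−z̄) = (47.2500) + (-1.7500) + (0.2500) + (0.2500) + (2.7500) + (19.2500) + (22.7500) = 90.7500
Denominator Σ(z_t−z̄)² = 280.0000
r_1 = 90.7500 / 280.0000 = 0.324

0.324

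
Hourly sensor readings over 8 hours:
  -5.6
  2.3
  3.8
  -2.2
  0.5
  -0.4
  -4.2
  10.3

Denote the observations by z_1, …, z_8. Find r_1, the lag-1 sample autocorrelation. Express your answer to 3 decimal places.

-0.313

Mean z̄ = (-5.6 + 2.3 + 3.8 − 2.2 + 0.5 − 0.4 − 4.2 + 10.3)/8 = 0.5625
Σ(z_t−z̄)(z_{t+1}−z̄) = (-10.7073) + (5.6252) + (-8.9436) + (0.1727) + (0.0602) + (4.5839) + (-46.3748) = -55.5839
Denominator Σ(z_t−z̄)² = 177.5388
r_1 = -55.5839 / 177.5388 = -0.313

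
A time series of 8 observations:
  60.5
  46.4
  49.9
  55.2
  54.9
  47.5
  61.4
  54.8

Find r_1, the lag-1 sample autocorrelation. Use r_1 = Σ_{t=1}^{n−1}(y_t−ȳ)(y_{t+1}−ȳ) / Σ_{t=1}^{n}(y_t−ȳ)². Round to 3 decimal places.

-0.331

Mean ȳ = (60.5 + 46.4 + 49.9 + 55.2 + 54.9 + 47.5 + 61.4 + 54.8)/8 = 53.8250
Deviations from mean: 6.6750, -7.4250, -3.9250, 1.3750, 1.0750, -6.3250, 7.5750, 0.9750
Σ(y_t−ȳ)(y_{t+1}−ȳ) = (-49.5619) + (29.1431) + (-5.3969) + (1.4781) + (-6.7994) + (-47.9119) + (7.3856) = -71.6631
Denominator Σ(y_t−ȳ)² = 216.4750
r_1 = -71.6631 / 216.4750 = -0.331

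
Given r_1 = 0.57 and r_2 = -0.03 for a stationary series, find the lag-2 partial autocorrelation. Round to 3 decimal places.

φ_{22} = (r_2 − r_1²) / (1 − r_1²)
r_1² = (0.57)² = 0.3249
Numerator = -0.03 − 0.3249 = -0.3549; denominator = 1 − 0.3249 = 0.6751
φ_{22} = -0.3549 / 0.6751 = -0.526

-0.526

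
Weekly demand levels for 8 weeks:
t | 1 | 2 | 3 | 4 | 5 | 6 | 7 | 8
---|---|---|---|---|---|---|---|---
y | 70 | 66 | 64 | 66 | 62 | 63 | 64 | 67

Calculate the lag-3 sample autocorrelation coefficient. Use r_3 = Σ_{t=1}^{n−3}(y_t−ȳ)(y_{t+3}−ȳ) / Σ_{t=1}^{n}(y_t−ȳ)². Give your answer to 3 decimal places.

-0.059

Mean ȳ = (70 + 66 + 64 + 66 + 62 + 63 + 64 + 67)/8 = 65.2500
Σ(y_t−ȳ)(y_{t+3}−ȳ) = (3.5625) + (-2.4375) + (2.8125) + (-0.9375) + (-5.6875) = -2.6875
Denominator Σ(y_t−ȳ)² = 45.5000
r_3 = -2.6875 / 45.5000 = -0.059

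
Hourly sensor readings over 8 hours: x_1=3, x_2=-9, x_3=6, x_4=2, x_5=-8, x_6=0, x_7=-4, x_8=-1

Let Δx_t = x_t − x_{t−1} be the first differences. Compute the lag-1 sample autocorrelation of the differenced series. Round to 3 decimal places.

-0.562

First differences Δx: -12, 15, -4, -10, 8, -4, 3
Mean of differences = -0.5714
Numerator Σ(Δx_t−Δx̄)(Δx_{t+1}−Δx̄) = -321.4694
Denominator Σ(Δx_t−Δx̄)² = 571.7143
r_1(Δx) = -321.4694 / 571.7143 = -0.562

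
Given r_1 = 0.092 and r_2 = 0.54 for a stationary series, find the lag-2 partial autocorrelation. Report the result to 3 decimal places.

0.536

φ_{22} = (r_2 − r_1²) / (1 − r_1²)
r_1² = (0.092)² = 0.008464
Numerator = 0.54 − 0.0085 = 0.5315; denominator = 1 − 0.0085 = 0.9915
φ_{22} = 0.5315 / 0.9915 = 0.536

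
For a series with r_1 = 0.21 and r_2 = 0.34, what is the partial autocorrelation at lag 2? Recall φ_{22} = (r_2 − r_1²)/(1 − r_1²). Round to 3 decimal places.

0.310

φ_{22} = (r_2 − r_1²) / (1 − r_1²)
r_1² = (0.21)² = 0.0441
Numerator = 0.34 − 0.0441 = 0.2959; denominator = 1 − 0.0441 = 0.9559
φ_{22} = 0.2959 / 0.9559 = 0.310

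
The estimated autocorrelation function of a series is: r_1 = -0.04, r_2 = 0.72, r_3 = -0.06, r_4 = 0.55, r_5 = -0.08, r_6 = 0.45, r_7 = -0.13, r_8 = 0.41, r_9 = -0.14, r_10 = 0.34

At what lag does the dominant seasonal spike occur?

2

The largest autocorrelation is r_2 = 0.72, with weaker echoes at lags 4 (0.55), 6 (0.45), 8 (0.41) and 10 (0.34); the remaining lags stay at or below -0.04.
The dominant spike at lag 2 indicates a seasonal period of 2.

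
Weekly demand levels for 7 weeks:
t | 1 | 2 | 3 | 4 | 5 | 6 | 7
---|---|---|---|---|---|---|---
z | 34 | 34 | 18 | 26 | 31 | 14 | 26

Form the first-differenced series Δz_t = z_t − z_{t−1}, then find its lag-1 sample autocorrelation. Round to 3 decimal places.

First differences Δz: 0, -16, 8, 5, -17, 12
Mean of differences = -1.3333
Numerator Σ(Δz_t−Δz̄)(Δz_{t+1}−Δz̄) = -405.4444
Denominator Σ(Δz_t−Δz̄)² = 767.3333
r_1(Δz) = -405.4444 / 767.3333 = -0.528

-0.528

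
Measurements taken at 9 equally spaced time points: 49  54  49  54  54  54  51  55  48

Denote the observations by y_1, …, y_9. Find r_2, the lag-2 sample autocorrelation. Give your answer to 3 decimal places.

Mean ȳ = (49 + 54 + 49 + 54 + 54 + 54 + 51 + 55 + 48)/9 = 52.0000
Numerator Σ_{t=1}^{7}(y_t−ȳ)(y_{t+2}−ȳ) = 19.0000
Denominator Σ(y_t−ȳ)² = 60.0000
r_2 = 19.0000 / 60.0000 = 0.317

0.317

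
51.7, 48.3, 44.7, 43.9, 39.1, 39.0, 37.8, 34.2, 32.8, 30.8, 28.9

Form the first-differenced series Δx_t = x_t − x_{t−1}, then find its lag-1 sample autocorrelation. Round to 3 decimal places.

First differences Δx: -3.4, -3.6, -0.8, -4.8, -0.1, -1.2, -3.6, -1.4, -2.0, -1.9
Mean of differences = -2.2800
Numerator Σ(Δx_t−Δx̄)(Δx_{t+1}−Δx̄) = -9.5784
Denominator Σ(Δx_t−Δx̄)² = 20.1960
r_1(Δx) = -9.5784 / 20.1960 = -0.474

-0.474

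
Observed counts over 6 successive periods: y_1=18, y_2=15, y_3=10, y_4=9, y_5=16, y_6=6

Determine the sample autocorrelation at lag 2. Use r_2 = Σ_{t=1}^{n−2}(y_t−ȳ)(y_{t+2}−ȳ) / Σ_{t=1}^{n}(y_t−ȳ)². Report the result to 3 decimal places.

-0.087

Mean ȳ = (18 + 15 + 10 + 9 + 16 + 6)/6 = 12.3333
Deviations from mean: 5.6667, 2.6667, -2.3333, -3.3333, 3.6667, -6.3333
Σ(y_t−ȳ)(y_{t+2}−ȳ) = (-13.2222) + (-8.8889) + (-8.5556) + (21.1111) = -9.5556
Denominator Σ(y_t−ȳ)² = 109.3333
r_2 = -9.5556 / 109.3333 = -0.087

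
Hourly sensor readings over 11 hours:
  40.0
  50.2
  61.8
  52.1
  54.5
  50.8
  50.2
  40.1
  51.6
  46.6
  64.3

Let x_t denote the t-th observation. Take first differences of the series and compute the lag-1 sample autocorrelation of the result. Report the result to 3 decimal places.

First differences Δx: 10.2, 11.6, -9.7, 2.4, -3.7, -0.6, -10.1, 11.5, -5.0, 17.7
Mean of differences = 2.4300
Numerator Σ(Δx_t−Δx̄)(Δx_{t+1}−Δx̄) = -277.3869
Denominator Σ(Δx_t−Δx̄)² = 866.0010
r_1(Δx) = -277.3869 / 866.0010 = -0.320

-0.320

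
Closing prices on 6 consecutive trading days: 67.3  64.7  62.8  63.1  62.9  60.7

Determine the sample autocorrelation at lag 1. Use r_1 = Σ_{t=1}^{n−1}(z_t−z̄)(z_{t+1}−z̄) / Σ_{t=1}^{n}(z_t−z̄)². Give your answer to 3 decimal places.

Mean z̄ = (67.3 + 64.7 + 62.8 + 63.1 + 62.9 + 60.7)/6 = 63.5833
Deviations from mean: 3.7167, 1.1167, -0.7833, -0.4833, -0.6833, -2.8833
Numerator Σ_{t=1}^{5}(z_t−z̄)(z_{t+1}−z̄) = 5.9547
Denominator Σ(z_t−z̄)² = 24.6883
r_1 = 5.9547 / 24.6883 = 0.241

0.241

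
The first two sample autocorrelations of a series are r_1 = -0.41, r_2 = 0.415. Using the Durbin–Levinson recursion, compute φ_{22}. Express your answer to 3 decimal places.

φ_{22} = (r_2 − r_1²) / (1 − r_1²)
r_1² = (-0.41)² = 0.1681
Numerator = 0.415 − 0.1681 = 0.2469; denominator = 1 − 0.1681 = 0.8319
φ_{22} = 0.2469 / 0.8319 = 0.297

0.297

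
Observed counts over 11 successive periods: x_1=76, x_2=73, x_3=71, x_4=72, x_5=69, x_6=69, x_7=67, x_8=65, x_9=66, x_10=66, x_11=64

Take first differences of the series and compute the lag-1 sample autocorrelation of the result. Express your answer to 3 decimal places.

First differences Δx: -3, -2, 1, -3, 0, -2, -2, 1, 0, -2
Mean of differences = -1.2000
Numerator Σ(Δx_t−Δx̄)(Δx_{t+1}−Δx̄) = -6.8400
Denominator Σ(Δx_t−Δx̄)² = 21.6000
r_1(Δx) = -6.8400 / 21.6000 = -0.317

-0.317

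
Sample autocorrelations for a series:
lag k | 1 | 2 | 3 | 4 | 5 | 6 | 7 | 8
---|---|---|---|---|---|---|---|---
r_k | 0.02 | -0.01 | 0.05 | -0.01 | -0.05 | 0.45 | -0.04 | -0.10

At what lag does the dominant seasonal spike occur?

6

The largest autocorrelation is r_6 = 0.45; the remaining lags stay at or below 0.05.
The dominant spike at lag 6 indicates a seasonal period of 6.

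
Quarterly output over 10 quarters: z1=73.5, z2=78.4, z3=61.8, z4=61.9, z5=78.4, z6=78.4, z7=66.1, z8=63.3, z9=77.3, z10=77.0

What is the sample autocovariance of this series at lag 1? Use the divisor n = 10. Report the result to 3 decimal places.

1.341

Mean z̄ = (73.5 + 78.4 + 61.8 + 61.9 + 78.4 + 78.4 + 66.1 + 63.3 + 77.3 + 77.0)/10 = 71.6100
Σ_{t=1}^{9}(z_t−z̄)(z_{t+1}−z̄) = 13.4119
γ_1 = 13.4119 / 10 = 1.341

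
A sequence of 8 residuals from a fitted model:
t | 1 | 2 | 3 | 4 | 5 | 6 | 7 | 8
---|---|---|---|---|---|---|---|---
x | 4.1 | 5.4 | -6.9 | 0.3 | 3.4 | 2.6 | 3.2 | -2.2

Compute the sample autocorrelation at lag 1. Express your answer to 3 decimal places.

-0.152

Mean x̄ = (4.1 + 5.4 − 6.9 + 0.3 + 3.4 + 2.6 + 3.2 − 2.2)/8 = 1.2375
Σ(x_t−x̄)(x_{t+1}−x̄) = (11.9152) + (-33.8723) + (7.6289) + (-2.0273) + (2.9464) + (2.6739) + (-6.7461) = -17.4814
Denominator Σ(x_t−x̄)² = 114.8188
r_1 = -17.4814 / 114.8188 = -0.152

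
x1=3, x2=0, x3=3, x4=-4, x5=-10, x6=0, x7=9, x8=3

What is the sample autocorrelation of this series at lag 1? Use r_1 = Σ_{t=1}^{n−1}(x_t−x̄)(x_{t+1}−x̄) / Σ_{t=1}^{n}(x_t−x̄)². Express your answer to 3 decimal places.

0.251

Mean x̄ = (3 + 0 + 3 − 4 − 10 + 0 + 9 + 3)/8 = 0.5000
Σ(x_t−x̄)(x_{t+1}−x̄) = (-1.2500) + (-1.2500) + (-11.2500) + (47.2500) + (5.2500) + (-4.2500) + (21.2500) = 55.7500
Denominator Σ(x_t−x̄)² = 222.0000
r_1 = 55.7500 / 222.0000 = 0.251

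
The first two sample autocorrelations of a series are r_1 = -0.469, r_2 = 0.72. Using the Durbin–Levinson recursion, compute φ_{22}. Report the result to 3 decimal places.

φ_{22} = (r_2 − r_1²) / (1 − r_1²)
r_1² = (-0.469)² = 0.219961
Numerator = 0.72 − 0.2200 = 0.5000; denominator = 1 − 0.2200 = 0.7800
φ_{22} = 0.5000 / 0.7800 = 0.641

0.641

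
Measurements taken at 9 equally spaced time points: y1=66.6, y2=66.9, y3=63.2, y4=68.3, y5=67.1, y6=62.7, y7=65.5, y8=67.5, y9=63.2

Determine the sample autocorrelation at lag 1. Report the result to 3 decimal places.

-0.369

Mean ȳ = (66.6 + 66.9 + 63.2 + 68.3 + 67.1 + 62.7 + 65.5 + 67.5 + 63.2)/9 = 65.6667
Numerator Σ_{t=1}^{8}(y_t−ȳ)(y_{t+1}−ȳ) = -13.1978
Denominator Σ(y_t−ȳ)² = 35.7400
r_1 = -13.1978 / 35.7400 = -0.369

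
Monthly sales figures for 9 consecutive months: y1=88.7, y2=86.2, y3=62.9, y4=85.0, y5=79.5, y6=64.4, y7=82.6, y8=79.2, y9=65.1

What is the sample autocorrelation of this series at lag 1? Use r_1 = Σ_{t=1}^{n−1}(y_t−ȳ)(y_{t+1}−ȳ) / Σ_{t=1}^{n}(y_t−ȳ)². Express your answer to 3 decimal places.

-0.279

Mean ȳ = (88.7 + 86.2 + 62.9 + 85.0 + 79.5 + 64.4 + 82.6 + 79.2 + 65.1)/9 = 77.0667
Numerator Σ_{t=1}^{8}(y_t−ȳ)(y_{t+1}−ȳ) = -230.8578
Denominator Σ(y_t−ȳ)² = 827.1200
r_1 = -230.8578 / 827.1200 = -0.279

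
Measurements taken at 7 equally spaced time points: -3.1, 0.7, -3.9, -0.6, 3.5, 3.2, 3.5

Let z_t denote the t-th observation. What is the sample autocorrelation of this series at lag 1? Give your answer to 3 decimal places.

0.274

Mean z̄ = (-3.1 + 0.7 − 3.9 − 0.6 + 3.5 + 3.2 + 3.5)/7 = 0.4714
Σ(z_t−z̄)(z_{t+1}−z̄) = (-0.8163) + (-0.9992) + (4.6837) + (-3.2449) + (8.2637) + (8.2637) = 16.1506
Denominator Σ(z_t−z̄)² = 58.8543
r_1 = 16.1506 / 58.8543 = 0.274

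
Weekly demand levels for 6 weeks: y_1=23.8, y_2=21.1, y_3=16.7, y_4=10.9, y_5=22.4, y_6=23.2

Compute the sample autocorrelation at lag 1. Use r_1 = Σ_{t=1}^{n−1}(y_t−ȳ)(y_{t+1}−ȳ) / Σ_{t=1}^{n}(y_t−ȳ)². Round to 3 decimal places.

Mean ȳ = (23.8 + 21.1 + 16.7 + 10.9 + 22.4 + 23.2)/6 = 19.6833
Σ(y_t−ȳ)(y_{t+1}−ȳ) = (5.8319) + (-4.2264) + (26.2036) + (-23.8614) + (9.5536) = 13.5014
Denominator Σ(y_t−ȳ)² = 124.7483
r_1 = 13.5014 / 124.7483 = 0.108

0.108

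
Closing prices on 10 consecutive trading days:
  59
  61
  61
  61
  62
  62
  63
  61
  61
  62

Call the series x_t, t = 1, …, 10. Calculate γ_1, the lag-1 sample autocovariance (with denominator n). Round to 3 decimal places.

0.171

Mean x̄ = (59 + 61 + 61 + 61 + 62 + 62 + 63 + 61 + 61 + 62)/10 = 61.3000
Σ_{t=1}^{9}(x_t−x̄)(x_{t+1}−x̄) = 1.7100
γ_1 = 1.7100 / 10 = 0.171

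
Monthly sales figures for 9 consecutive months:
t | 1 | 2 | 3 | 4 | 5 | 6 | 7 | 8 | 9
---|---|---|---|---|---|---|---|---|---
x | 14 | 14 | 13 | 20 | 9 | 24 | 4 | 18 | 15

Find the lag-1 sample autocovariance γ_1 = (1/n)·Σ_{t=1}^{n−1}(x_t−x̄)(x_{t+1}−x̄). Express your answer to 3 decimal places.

-24.948

Mean x̄ = (14 + 14 + 13 + 20 + 9 + 24 + 4 + 18 + 15)/9 = 14.5556
Σ_{t=1}^{8}(x_t−x̄)(x_{t+1}−x̄) = -224.5309
γ_1 = -224.5309 / 9 = -24.948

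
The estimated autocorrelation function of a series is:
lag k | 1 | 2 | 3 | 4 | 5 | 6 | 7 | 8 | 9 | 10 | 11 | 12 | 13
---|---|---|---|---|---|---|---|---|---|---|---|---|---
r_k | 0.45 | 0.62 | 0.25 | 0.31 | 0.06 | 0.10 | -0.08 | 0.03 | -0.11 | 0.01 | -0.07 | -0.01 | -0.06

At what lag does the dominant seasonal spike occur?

The largest autocorrelation is r_2 = 0.62; the remaining lags stay at or below 0.45.
The dominant spike at lag 2 indicates a seasonal period of 2.

2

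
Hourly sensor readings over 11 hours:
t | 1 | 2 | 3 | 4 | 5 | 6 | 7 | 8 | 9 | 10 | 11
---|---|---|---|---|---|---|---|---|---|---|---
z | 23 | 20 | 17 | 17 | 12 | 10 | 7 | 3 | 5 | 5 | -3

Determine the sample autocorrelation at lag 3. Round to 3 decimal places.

0.282

Mean z̄ = (23 + 20 + 17 + 17 + 12 + 10 + 7 + 3 + 5 + 5 − 3)/11 = 10.5455
Numerator Σ_{t=1}^{8}(z_t−z̄)(z_{t+3}−z̄) = 181.6529
Denominator Σ(z_t−z̄)² = 644.7273
r_3 = 181.6529 / 644.7273 = 0.282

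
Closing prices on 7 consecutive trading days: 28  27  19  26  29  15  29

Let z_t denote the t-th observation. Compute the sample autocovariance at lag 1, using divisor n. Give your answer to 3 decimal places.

-12.950

Mean z̄ = (28 + 27 + 19 + 26 + 29 + 15 + 29)/7 = 24.7143
Deviations: 3.2857, 2.2857, -5.7143, 1.2857, 4.2857, -9.7143, 4.2857
Σ_{t=1}^{6}(z_t−z̄)(z_{t+1}−z̄) = -90.6531
γ_1 = -90.6531 / 7 = -12.950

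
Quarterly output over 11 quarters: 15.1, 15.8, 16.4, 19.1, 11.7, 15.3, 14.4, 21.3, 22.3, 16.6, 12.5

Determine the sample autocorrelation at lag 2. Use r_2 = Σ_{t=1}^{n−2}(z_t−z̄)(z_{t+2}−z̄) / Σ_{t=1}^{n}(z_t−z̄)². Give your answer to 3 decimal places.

-0.311

Mean z̄ = (15.1 + 15.8 + 16.4 + 19.1 + 11.7 + 15.3 + 14.4 + 21.3 + 22.3 + 16.6 + 12.5)/11 = 16.4091
Numerator Σ_{t=1}^{9}(z_t−z̄)(z_{t+2}−z̄) = -34.4620
Denominator Σ(z_t−z̄)² = 110.7091
r_2 = -34.4620 / 110.7091 = -0.311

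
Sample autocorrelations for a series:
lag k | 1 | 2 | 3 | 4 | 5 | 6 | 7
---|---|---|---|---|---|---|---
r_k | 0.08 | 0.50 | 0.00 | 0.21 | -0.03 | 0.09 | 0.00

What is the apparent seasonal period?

2

The largest autocorrelation is r_2 = 0.50, with a weaker echo at lag 4 (0.21); the remaining lags stay at or below 0.09.
The dominant spike at lag 2 indicates a seasonal period of 2.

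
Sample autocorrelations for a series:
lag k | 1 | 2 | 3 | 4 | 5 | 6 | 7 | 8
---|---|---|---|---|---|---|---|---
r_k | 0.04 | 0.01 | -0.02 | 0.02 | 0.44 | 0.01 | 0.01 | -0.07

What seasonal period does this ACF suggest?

5

The largest autocorrelation is r_5 = 0.44; the remaining lags stay at or below 0.04.
The dominant spike at lag 5 indicates a seasonal period of 5.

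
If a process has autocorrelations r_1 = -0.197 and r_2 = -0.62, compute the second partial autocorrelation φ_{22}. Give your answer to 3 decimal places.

φ_{22} = (r_2 − r_1²) / (1 − r_1²)
r_1² = (-0.197)² = 0.038809
Numerator = -0.62 − 0.0388 = -0.6588; denominator = 1 − 0.0388 = 0.9612
φ_{22} = -0.6588 / 0.9612 = -0.685

-0.685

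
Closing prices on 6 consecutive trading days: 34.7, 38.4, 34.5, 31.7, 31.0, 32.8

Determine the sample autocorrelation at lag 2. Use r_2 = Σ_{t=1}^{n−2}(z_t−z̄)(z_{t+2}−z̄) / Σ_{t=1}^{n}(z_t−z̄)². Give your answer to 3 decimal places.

Mean z̄ = (34.7 + 38.4 + 34.5 + 31.7 + 31.0 + 32.8)/6 = 33.8500
Deviations from mean: 0.8500, 4.5500, 0.6500, -2.1500, -2.8500, -1.0500
Numerator Σ_{t=1}^{4}(z_t−z̄)(z_{t+2}−z̄) = -8.8250
Denominator Σ(z_t−z̄)² = 35.6950
r_2 = -8.8250 / 35.6950 = -0.247

-0.247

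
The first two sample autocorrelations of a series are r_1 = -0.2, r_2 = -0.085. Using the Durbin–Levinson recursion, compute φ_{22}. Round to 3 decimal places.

-0.130

φ_{22} = (r_2 − r_1²) / (1 − r_1²)
r_1² = (-0.2)² = 0.04
Numerator = -0.085 − 0.0400 = -0.1250; denominator = 1 − 0.0400 = 0.9600
φ_{22} = -0.1250 / 0.9600 = -0.130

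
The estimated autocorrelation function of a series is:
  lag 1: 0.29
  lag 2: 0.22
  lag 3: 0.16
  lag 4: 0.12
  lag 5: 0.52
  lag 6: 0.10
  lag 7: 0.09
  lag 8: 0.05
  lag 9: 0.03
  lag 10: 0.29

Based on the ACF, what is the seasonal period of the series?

5

The largest autocorrelation is r_5 = 0.52; the remaining lags stay at or below 0.29. The elevated value at lag 1 (0.29), dropping to 0.22 at lag 2, reflects decaying short-term dependence rather than seasonality.
The dominant spike at lag 5 indicates a seasonal period of 5.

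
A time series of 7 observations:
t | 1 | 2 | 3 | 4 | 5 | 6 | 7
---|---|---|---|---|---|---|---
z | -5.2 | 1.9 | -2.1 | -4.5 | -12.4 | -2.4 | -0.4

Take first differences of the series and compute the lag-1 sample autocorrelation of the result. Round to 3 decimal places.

-0.239

First differences Δz: 7.1, -4.0, -2.4, -7.9, 10.0, 2.0
Mean of differences = 0.8000
Numerator Σ(Δz_t−Δz̄)(Δz_{t+1}−Δz̄) = -56.0400
Denominator Σ(Δz_t−Δz̄)² = 234.7400
r_1(Δz) = -56.0400 / 234.7400 = -0.239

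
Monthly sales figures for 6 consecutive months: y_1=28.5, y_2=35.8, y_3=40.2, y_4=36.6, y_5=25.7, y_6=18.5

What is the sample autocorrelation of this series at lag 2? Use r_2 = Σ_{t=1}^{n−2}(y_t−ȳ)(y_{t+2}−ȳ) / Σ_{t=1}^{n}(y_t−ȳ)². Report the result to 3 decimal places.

Mean ȳ = (28.5 + 35.8 + 40.2 + 36.6 + 25.7 + 18.5)/6 = 30.8833
Deviations from mean: -2.3833, 4.9167, 9.3167, 5.7167, -5.1833, -12.3833
Σ(y_t−ȳ)(y_{t+2}−ȳ) = (-22.2047) + (28.1069) + (-48.2914) + (-70.7914) = -113.1806
Denominator Σ(y_t−ȳ)² = 329.5483
r_2 = -113.1806 / 329.5483 = -0.343

-0.343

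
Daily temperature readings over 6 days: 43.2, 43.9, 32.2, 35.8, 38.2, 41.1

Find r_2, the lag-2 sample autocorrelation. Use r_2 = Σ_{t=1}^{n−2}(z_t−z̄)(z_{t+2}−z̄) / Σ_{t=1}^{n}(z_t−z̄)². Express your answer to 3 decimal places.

-0.435

Mean z̄ = (43.2 + 43.9 + 32.2 + 35.8 + 38.2 + 41.1)/6 = 39.0667
Numerator Σ_{t=1}^{4}(z_t−z̄)(z_{t+2}−z̄) = -44.8622
Denominator Σ(z_t−z̄)² = 103.1533
r_2 = -44.8622 / 103.1533 = -0.435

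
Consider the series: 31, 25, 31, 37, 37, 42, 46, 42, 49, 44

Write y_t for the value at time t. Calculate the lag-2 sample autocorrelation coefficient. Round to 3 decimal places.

0.350

Mean ȳ = (31 + 25 + 31 + 37 + 37 + 42 + 46 + 42 + 49 + 44)/10 = 38.4000
Numerator Σ_{t=1}^{8}(y_t−ȳ)(y_{t+2}−ȳ) = 181.8800
Denominator Σ(y_t−ȳ)² = 520.4000
r_2 = 181.8800 / 520.4000 = 0.350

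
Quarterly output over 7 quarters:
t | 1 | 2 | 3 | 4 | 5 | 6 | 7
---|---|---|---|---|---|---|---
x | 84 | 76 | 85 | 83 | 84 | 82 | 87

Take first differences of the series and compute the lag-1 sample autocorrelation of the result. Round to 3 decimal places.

-0.604

First differences Δx: -8, 9, -2, 1, -2, 5
Mean of differences = 0.5000
Numerator Σ(Δx_t−Δx̄)(Δx_{t+1}−Δx̄) = -107.2500
Denominator Σ(Δx_t−Δx̄)² = 177.5000
r_1(Δx) = -107.2500 / 177.5000 = -0.604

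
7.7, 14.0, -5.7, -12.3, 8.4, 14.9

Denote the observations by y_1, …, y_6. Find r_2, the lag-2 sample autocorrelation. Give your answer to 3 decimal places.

Mean ȳ = (7.7 + 14.0 − 5.7 − 12.3 + 8.4 + 14.9)/6 = 4.5000
Deviations from mean: 3.2000, 9.5000, -10.2000, -16.8000, 3.9000, 10.4000
Numerator Σ_{t=1}^{4}(y_t−ȳ)(y_{t+2}−ȳ) = -406.7400
Denominator Σ(y_t−ȳ)² = 610.1400
r_2 = -406.7400 / 610.1400 = -0.667

-0.667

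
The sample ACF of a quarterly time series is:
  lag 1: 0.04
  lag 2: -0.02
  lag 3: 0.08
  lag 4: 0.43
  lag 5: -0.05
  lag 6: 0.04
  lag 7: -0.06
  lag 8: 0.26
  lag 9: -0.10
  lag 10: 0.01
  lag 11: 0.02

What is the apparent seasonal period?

4

The largest autocorrelation is r_4 = 0.43, with a weaker echo at lag 8 (0.26); the remaining lags stay at or below 0.08.
The dominant spike at lag 4 indicates a seasonal period of 4.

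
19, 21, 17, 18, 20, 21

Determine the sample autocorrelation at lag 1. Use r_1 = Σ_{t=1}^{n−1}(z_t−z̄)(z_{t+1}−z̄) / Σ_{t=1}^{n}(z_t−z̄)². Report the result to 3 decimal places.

Mean z̄ = (19 + 21 + 17 + 18 + 20 + 21)/6 = 19.3333
Deviations from mean: -0.3333, 1.6667, -2.3333, -1.3333, 0.6667, 1.6667
Numerator Σ_{t=1}^{5}(z_t−z̄)(z_{t+1}−z̄) = -1.1111
Denominator Σ(z_t−z̄)² = 13.3333
r_1 = -1.1111 / 13.3333 = -0.083

-0.083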